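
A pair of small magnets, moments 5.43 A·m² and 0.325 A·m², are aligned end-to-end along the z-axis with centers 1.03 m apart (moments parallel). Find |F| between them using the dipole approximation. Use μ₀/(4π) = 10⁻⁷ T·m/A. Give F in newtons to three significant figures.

On-axis B of dipole 1: B = (μ₀/4π)·2m₁/r³. Force on dipole 2: F = m₂·dB/dr.
dB/dr = −(μ₀/4π)·6m₁/r⁴, so |F| = (μ₀/4π)·6m₁m₂/r⁴.
F = 6(10⁻⁷)(5.43)(0.325)/(1.03)⁴ = 9.408×10⁻⁷ N.

F ≈ 9.41×10⁻⁷ N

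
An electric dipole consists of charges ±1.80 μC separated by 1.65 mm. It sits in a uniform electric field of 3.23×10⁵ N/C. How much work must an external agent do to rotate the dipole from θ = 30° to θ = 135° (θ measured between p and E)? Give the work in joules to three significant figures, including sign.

W ≈ 0.00151 J

Dipole moment p = qd = (1.80×10⁻⁶ C)(0.00165 m) = 2.97×10⁻⁹ C·m.
W_ext = ΔU = U(θ₂) − U(θ₁) = −pE cosθ₂ − (−pE cosθ₁) = pE(cosθ₁ − cosθ₂).
W = (2.97×10⁻⁹)(3.23×10⁵)·(cos30° − cos135°) = (9.593×10⁻⁴)·(+1.5731) = 0.001509 J.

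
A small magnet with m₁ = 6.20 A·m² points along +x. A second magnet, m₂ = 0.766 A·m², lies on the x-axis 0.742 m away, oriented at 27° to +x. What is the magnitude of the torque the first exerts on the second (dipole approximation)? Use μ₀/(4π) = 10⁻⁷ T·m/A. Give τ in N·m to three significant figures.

τ ≈ 1.06×10⁻⁶ N·m

Dipole B is on the axis of dipole A, so B₁ there is axial: B₁ = (μ₀/4π)·2m₁/r³ along +x.
B₁ = 2(10⁻⁷)(6.20)/(0.742)³ = 3.035×10⁻⁶ T.
τ = m₂ B₁ sinθ.
τ = (0.766)(3.035×10⁻⁶)·sin27° = 1.056×10⁻⁶ N·m.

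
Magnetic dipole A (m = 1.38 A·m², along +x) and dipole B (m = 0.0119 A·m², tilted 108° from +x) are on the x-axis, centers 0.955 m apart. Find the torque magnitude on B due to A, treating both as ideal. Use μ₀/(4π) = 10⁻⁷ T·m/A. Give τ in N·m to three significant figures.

Dipole B is on the axis of dipole A, so B₁ there is axial: B₁ = (μ₀/4π)·2m₁/r³ along +x.
B₁ = 2(10⁻⁷)(1.38)/(0.955)³ = 3.169×10⁻⁷ T.
τ = m₂ B₁ sinθ.
τ = (0.0119)(3.169×10⁻⁷)·sin108° = 3.586×10⁻⁹ N·m.

τ ≈ 3.59×10⁻⁹ N·m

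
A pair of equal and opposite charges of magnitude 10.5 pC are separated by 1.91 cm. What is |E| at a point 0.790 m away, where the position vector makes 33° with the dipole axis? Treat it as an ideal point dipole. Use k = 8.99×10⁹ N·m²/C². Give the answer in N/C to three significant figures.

Dipole moment p = qd = (1.05×10⁻¹¹ C)(0.0191 m) = 2.006×10⁻¹³ C·m.
At angle θ the dipole field magnitude is E = (kp/r³)·√(1 + 3cos²θ).
kp/r³ = (8.99×10⁹)(2.006×10⁻¹³) / (0.790)³ = 0.003658 N/C.
√(1 + 3cos²33°) = √(1 + 3·0.7034) = √3.1101 ≈ 1.7635.
E ≈ 0.003658 × 1.764 = 0.006451 N/C.

E ≈ 0.00645 N/C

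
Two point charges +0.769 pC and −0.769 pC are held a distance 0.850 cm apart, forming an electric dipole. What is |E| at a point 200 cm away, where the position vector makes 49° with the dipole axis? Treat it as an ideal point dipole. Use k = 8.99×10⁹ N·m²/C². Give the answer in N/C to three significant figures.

Dipole moment p = qd = (7.69×10⁻¹³ C)(0.00850 m) = 6.537×10⁻¹⁵ C·m.
At angle θ the dipole field magnitude is E = (kp/r³)·√(1 + 3cos²θ).
kp/r³ = (8.99×10⁹)(6.537×10⁻¹⁵) / (2.00)³ = 7.346×10⁻⁶ N/C.
√(1 + 3cos²49°) = √(1 + 3·0.4304) = √2.2912 ≈ 1.5137.
E ≈ 7.346×10⁻⁶ × 1.514 = 1.112×10⁻⁵ N/C.

E ≈ 1.11×10⁻⁵ N/C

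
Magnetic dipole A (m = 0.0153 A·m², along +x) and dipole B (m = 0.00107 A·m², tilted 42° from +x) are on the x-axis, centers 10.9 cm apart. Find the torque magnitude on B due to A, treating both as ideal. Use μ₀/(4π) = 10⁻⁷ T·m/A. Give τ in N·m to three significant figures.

τ ≈ 1.69×10⁻⁹ N·m

Dipole B is on the axis of dipole A, so B₁ there is axial: B₁ = (μ₀/4π)·2m₁/r³ along +x.
B₁ = 2(10⁻⁷)(0.0153)/(0.109)³ = 2.363×10⁻⁶ T.
τ = m₂ B₁ sinθ.
τ = (0.00107)(2.363×10⁻⁶)·sin42° = 1.692×10⁻⁹ N·m.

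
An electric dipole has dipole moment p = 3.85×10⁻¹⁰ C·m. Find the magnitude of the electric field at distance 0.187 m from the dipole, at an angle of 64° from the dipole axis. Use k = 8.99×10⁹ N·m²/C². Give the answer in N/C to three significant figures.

E ≈ 665 N/C

At angle θ the dipole field magnitude is E = (kp/r³)·√(1 + 3cos²θ).
kp/r³ = (8.99×10⁹)(3.85×10⁻¹⁰) / (0.187)³ = 529.3 N/C.
√(1 + 3cos²64°) = √(1 + 3·0.1922) = √1.5765 ≈ 1.2556.
E ≈ 529.3 × 1.256 = 664.6 N/C.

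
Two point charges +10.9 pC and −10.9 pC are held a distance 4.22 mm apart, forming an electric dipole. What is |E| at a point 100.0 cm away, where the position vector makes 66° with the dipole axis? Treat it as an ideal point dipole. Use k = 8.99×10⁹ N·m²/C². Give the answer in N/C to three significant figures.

Dipole moment p = qd = (1.09×10⁻¹¹ C)(0.00422 m) = 4.60×10⁻¹⁴ C·m.
At angle θ the dipole field magnitude is E = (kp/r³)·√(1 + 3cos²θ).
kp/r³ = (8.99×10⁹)(4.60×10⁻¹⁴) / (1.00)³ = 4.135×10⁻⁴ N/C.
√(1 + 3cos²66°) = √(1 + 3·0.1654) = √1.4963 ≈ 1.2232.
E ≈ 4.135×10⁻⁴ × 1.223 = 5.059×10⁻⁴ N/C.

E ≈ 5.06×10⁻⁴ N/C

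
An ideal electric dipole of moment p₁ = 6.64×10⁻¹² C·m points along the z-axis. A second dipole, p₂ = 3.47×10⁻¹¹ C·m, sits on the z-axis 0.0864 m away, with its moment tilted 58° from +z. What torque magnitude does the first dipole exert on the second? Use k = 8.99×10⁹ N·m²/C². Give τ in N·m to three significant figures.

The second dipole sits on the axis of the first, so the field there is axial: E₁ = 2kp₁/r³ along +z.
E₁ = 2(8.99×10⁹)(6.64×10⁻¹²)/(0.0864)³ = 185.1 N/C.
Torque on the second dipole: τ = p₂ E₁ sinθ.
τ = (3.47×10⁻¹¹)(185.1)·sin58° = 5.447×10⁻⁹ N·m.

τ ≈ 5.45×10⁻⁹ N·m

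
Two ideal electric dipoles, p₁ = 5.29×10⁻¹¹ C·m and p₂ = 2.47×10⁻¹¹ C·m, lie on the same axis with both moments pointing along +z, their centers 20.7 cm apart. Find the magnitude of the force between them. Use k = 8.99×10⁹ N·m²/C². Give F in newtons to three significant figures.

F ≈ 3.84×10⁻⁸ N

On-axis field of dipole 1 at distance r: E = 2kp₁/r³. Force on dipole 2 is F = p₂·dE/dr (gradient along axis).
dE/dr = −6kp₁/r⁴, so |F| = 6kp₁p₂/r⁴ (attractive for aligned moments).
F = 6(8.99×10⁹)(5.29×10⁻¹¹)(2.47×10⁻¹¹)/(0.207)⁴ = 3.839×10⁻⁸ N.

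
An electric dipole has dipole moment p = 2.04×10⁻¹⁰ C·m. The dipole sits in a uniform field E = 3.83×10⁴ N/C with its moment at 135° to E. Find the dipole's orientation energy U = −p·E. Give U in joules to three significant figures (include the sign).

U = −p·E = −pE cosθ.
U = −(2.04×10⁻¹⁰)(3.83×10⁴)·cos135° = 5.525×10⁻⁶ J.

U ≈ 5.52×10⁻⁶ J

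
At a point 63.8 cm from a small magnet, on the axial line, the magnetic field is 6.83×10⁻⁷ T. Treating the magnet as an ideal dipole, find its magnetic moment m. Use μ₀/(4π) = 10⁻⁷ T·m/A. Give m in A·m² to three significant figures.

m ≈ 0.887 A·m²

On axis B = (μ₀/4π)·2m/r³, so m = Br³·4π/(μ₀·2).
m = (6.83×10⁻⁷)·(0.638)³ / (2·10⁻⁷) = 0.8869 A·m².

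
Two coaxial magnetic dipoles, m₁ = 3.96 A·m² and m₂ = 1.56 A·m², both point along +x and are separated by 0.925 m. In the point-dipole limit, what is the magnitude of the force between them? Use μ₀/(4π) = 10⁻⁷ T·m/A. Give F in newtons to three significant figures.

F ≈ 5.06×10⁻⁶ N

On-axis B of dipole 1: B = (μ₀/4π)·2m₁/r³. Force on dipole 2: F = m₂·dB/dr.
dB/dr = −(μ₀/4π)·6m₁/r⁴, so |F| = (μ₀/4π)·6m₁m₂/r⁴.
F = 6(10⁻⁷)(3.96)(1.56)/(0.925)⁴ = 5.063×10⁻⁶ N.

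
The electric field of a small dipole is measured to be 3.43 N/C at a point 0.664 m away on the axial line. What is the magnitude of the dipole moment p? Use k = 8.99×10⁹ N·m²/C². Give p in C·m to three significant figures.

On axis E = 2kp/r³, so p = Er³/(2k).
p = (3.43)·(0.664)³ / (2·8.99×10⁹) = 5.585×10⁻¹¹ C·m.

p ≈ 5.58×10⁻¹¹ C·m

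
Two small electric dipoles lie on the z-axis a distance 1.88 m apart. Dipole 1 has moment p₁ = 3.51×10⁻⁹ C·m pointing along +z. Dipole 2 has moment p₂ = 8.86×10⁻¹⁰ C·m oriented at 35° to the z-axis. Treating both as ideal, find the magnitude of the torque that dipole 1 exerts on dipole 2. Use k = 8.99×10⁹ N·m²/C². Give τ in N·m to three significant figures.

τ ≈ 4.83×10⁻⁹ N·m

The second dipole sits on the axis of the first, so the field there is axial: E₁ = 2kp₁/r³ along +z.
E₁ = 2(8.99×10⁹)(3.51×10⁻⁹)/(1.88)³ = 9.498 N/C.
Torque on the second dipole: τ = p₂ E₁ sinθ.
τ = (8.86×10⁻¹⁰)(9.498)·sin35° = 4.827×10⁻⁹ N·m.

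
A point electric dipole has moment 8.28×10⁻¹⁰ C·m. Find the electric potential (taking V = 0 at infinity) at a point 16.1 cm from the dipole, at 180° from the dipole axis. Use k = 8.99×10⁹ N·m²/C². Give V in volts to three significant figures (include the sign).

The dipole potential is V = kp cosθ / r².
V = (8.99×10⁹)(8.28×10⁻¹⁰)·cos180° / (0.161)² = -287.2 V.

V ≈ -287 V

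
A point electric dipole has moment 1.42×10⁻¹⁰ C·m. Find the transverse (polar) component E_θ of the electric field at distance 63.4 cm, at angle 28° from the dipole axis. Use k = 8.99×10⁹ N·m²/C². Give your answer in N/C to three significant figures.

E_θ ≈ 2.35 N/C

For a dipole, E_θ = (kp sinθ)/r³.
kp/r³ = (8.99×10⁹)(1.42×10⁻¹⁰)/(0.634)³ = 5.009 N/C.
E_θ = 5.009·sin28° = 2.352 N/C.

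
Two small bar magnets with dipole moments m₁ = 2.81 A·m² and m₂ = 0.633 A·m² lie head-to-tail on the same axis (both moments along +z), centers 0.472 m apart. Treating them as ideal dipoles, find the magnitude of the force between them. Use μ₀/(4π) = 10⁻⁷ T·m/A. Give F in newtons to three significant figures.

F ≈ 2.15×10⁻⁵ N

On-axis B of dipole 1: B = (μ₀/4π)·2m₁/r³. Force on dipole 2: F = m₂·dB/dr.
dB/dr = −(μ₀/4π)·6m₁/r⁴, so |F| = (μ₀/4π)·6m₁m₂/r⁴.
F = 6(10⁻⁷)(2.81)(0.633)/(0.472)⁴ = 2.150×10⁻⁵ N.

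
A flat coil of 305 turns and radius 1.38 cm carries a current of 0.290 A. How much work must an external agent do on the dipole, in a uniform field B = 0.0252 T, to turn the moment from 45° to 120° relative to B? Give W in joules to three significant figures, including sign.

m = NIA = NIπa² = 305·(0.290)·π·(0.0138)² = 0.05292 A·m².
W_ext = ΔU = −mB cosθ₂ + mB cosθ₁ = mB(cosθ₁ − cosθ₂).
W = (0.05292)(0.0252)·(cos45° − cos120°) = (0.001334)·(+1.2071) = 0.001610 J.

W ≈ 0.00161 J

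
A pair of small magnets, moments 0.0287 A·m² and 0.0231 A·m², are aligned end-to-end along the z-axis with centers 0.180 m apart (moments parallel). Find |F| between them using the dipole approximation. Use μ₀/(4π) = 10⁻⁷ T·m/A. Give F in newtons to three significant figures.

F ≈ 3.79×10⁻⁷ N

On-axis B of dipole 1: B = (μ₀/4π)·2m₁/r³. Force on dipole 2: F = m₂·dB/dr.
dB/dr = −(μ₀/4π)·6m₁/r⁴, so |F| = (μ₀/4π)·6m₁m₂/r⁴.
F = 6(10⁻⁷)(0.0287)(0.0231)/(0.180)⁴ = 3.789×10⁻⁷ N.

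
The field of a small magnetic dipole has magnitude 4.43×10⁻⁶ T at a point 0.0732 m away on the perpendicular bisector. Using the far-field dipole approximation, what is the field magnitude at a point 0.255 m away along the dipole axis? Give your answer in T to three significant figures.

B ≈ 2.10×10⁻⁷ T

Dipole fields scale as 1/r³ in the far field.
The axial field is twice the equatorial field at the same r, so the geometry factor is 2/1.
B₂ = B₁ · (2/1) · (r₁/r₂)³ = 4.43×10⁻⁶ · 2 · (0.0732/0.255)³.
(r₁/r₂)³ = (0.2871)³ = 0.02365.
B₂ ≈ 2.096×10⁻⁷ T.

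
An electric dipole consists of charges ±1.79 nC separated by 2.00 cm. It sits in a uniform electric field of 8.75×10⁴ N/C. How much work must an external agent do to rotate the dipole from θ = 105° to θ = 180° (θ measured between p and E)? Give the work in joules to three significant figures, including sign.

W ≈ 2.32×10⁻⁶ J

Dipole moment p = qd = (1.79×10⁻⁹ C)(0.0200 m) = 3.58×10⁻¹¹ C·m.
W_ext = ΔU = U(θ₂) − U(θ₁) = −pE cosθ₂ − (−pE cosθ₁) = pE(cosθ₁ − cosθ₂).
W = (3.58×10⁻¹¹)(8.75×10⁴)·(cos105° − cos180°) = (3.132×10⁻⁶)·(+0.7412) = 2.322×10⁻⁶ J.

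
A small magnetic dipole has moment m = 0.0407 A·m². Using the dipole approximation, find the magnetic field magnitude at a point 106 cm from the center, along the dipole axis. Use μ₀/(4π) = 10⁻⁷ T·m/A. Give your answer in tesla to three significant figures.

On axis B = (μ₀/4π)·2m/r³.
B = 2·(10⁻⁷)·(0.0407) / (1.06)³ = 6.835×10⁻⁹ T.

B ≈ 6.83×10⁻⁹ T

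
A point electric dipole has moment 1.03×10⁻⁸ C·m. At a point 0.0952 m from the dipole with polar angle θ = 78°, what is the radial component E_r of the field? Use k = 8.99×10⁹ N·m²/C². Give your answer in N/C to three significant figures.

E_r ≈ 4.46×10⁴ N/C

For a dipole, E_r = (2kp cosθ)/r³.
kp/r³ = (8.99×10⁹)(1.03×10⁻⁸)/(0.0952)³ = 1.073×10⁵ N/C.
E_r = 2·1.073×10⁵·cos78° = 4.463×10⁴ N/C.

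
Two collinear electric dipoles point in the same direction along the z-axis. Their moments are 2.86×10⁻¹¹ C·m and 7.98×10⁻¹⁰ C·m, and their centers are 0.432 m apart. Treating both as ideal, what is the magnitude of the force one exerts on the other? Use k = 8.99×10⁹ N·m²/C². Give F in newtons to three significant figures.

F ≈ 3.53×10⁻⁸ N

On-axis field of dipole 1 at distance r: E = 2kp₁/r³. Force on dipole 2 is F = p₂·dE/dr (gradient along axis).
dE/dr = −6kp₁/r⁴, so |F| = 6kp₁p₂/r⁴ (attractive for aligned moments).
F = 6(8.99×10⁹)(2.86×10⁻¹¹)(7.98×10⁻¹⁰)/(0.432)⁴ = 3.535×10⁻⁸ N.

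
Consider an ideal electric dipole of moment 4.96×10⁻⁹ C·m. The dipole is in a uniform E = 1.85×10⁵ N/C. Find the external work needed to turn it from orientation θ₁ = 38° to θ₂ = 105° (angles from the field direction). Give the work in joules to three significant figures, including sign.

W ≈ 9.61×10⁻⁴ J

W_ext = ΔU = U(θ₂) − U(θ₁) = −pE cosθ₂ − (−pE cosθ₁) = pE(cosθ₁ − cosθ₂).
W = (4.96×10⁻⁹)(1.85×10⁵)·(cos38° − cos105°) = (9.176×10⁻⁴)·(+1.0468) = 9.606×10⁻⁴ J.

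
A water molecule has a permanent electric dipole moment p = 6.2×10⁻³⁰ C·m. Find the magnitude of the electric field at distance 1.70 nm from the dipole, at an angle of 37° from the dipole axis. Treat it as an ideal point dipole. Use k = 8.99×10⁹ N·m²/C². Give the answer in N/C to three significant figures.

E ≈ 1.94×10⁷ N/C

At angle θ the dipole field magnitude is E = (kp/r³)·√(1 + 3cos²θ).
kp/r³ = (8.99×10⁹)(6.20×10⁻³⁰) / (1.70×10⁻⁹)³ = 1.135×10⁷ N/C.
√(1 + 3cos²37°) = √(1 + 3·0.6378) = √2.9135 ≈ 1.7069.
E ≈ 1.135×10⁷ × 1.707 = 1.936×10⁷ N/C.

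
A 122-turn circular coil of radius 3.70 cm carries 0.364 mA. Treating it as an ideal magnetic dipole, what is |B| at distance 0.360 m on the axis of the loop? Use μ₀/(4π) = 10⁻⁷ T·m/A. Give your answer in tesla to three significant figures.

m = NIA = NIπa² = 122·(3.64×10⁻⁴)·π·(0.0370)² = 1.91×10⁻⁴ A·m².
On axis B = (μ₀/4π)·2m/r³.
B = 2·(10⁻⁷)·(1.91×10⁻⁴) / (0.360)³ = 8.188×10⁻¹⁰ T.

B ≈ 8.19×10⁻¹⁰ T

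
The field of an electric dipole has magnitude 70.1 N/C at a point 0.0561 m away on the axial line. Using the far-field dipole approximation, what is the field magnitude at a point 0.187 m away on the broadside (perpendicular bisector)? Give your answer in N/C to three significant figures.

E ≈ 0.946 N/C

Dipole fields scale as 1/r³ in the far field.
The axial field is twice the equatorial field at the same r, so the geometry factor is 1/2.
E₂ = E₁ · (1/2) · (r₁/r₂)³ = 70.1 · 0.5 · (0.0561/0.187)³.
(r₁/r₂)³ = (0.3)³ = 0.027.
E₂ ≈ 0.9463 N/C.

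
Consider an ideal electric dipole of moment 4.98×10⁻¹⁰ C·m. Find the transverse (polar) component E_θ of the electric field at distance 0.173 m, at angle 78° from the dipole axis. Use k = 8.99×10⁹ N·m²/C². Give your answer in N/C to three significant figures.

For a dipole, E_θ = (kp sinθ)/r³.
kp/r³ = (8.99×10⁹)(4.98×10⁻¹⁰)/(0.173)³ = 864.7 N/C.
E_θ = 864.7·sin78° = 845.8 N/C.

E_θ ≈ 846 N/C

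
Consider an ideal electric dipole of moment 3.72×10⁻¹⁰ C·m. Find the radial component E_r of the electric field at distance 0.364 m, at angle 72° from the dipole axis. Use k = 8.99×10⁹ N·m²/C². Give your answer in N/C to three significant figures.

For a dipole, E_r = (2kp cosθ)/r³.
kp/r³ = (8.99×10⁹)(3.72×10⁻¹⁰)/(0.364)³ = 69.34 N/C.
E_r = 2·69.34·cos72° = 42.86 N/C.

E_r ≈ 42.9 N/C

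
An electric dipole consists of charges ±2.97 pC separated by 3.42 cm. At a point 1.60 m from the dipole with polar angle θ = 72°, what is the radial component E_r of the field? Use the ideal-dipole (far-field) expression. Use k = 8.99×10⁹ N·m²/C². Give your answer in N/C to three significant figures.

Dipole moment p = qd = (2.97×10⁻¹² C)(0.0342 m) = 1.016×10⁻¹³ C·m.
For a dipole, E_r = (2kp cosθ)/r³.
kp/r³ = (8.99×10⁹)(1.016×10⁻¹³)/(1.60)³ = 2.230×10⁻⁴ N/C.
E_r = 2·2.230×10⁻⁴·cos72° = 1.378×10⁻⁴ N/C.

E_r ≈ 1.38×10⁻⁴ N/C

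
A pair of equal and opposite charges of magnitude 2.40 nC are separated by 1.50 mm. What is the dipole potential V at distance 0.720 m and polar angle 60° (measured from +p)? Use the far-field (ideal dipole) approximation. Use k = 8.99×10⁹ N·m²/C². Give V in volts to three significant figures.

V ≈ 0.0312 V

Dipole moment p = qd = (2.40×10⁻⁹ C)(0.00150 m) = 3.60×10⁻¹² C·m.
The dipole potential is V = kp cosθ / r².
V = (8.99×10⁹)(3.60×10⁻¹²)·cos60° / (0.720)² = 0.03122 V.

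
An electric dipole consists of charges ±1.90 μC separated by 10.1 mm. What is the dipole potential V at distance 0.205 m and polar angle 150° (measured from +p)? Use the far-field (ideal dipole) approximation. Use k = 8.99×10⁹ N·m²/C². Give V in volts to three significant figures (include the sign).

Dipole moment p = qd = (1.90×10⁻⁶ C)(0.0101 m) = 1.919×10⁻⁸ C·m.
The dipole potential is V = kp cosθ / r².
V = (8.99×10⁹)(1.919×10⁻⁸)·cos150° / (0.205)² = -3555 V.

V ≈ -3560 V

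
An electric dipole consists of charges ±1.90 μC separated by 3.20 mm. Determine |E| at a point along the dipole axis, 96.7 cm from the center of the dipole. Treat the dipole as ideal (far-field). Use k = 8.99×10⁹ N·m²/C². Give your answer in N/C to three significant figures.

Dipole moment p = qd = (1.90×10⁻⁶ C)(0.00320 m) = 6.08×10⁻⁹ C·m.
On the dipole axis E = 2kp/r³.
E = 2·(8.99×10⁹)(6.08×10⁻⁹) / (0.967)³ = 120.9 N/C.

E ≈ 121 N/C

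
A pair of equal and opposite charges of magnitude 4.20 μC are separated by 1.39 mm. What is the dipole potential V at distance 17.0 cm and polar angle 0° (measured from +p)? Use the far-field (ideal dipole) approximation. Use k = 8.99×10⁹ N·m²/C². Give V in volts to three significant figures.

Dipole moment p = qd = (4.20×10⁻⁶ C)(0.00139 m) = 5.838×10⁻⁹ C·m.
The dipole potential is V = kp cosθ / r².
V = (8.99×10⁹)(5.838×10⁻⁹)·cos0° / (0.170)² = 1816 V.

V ≈ 1820 V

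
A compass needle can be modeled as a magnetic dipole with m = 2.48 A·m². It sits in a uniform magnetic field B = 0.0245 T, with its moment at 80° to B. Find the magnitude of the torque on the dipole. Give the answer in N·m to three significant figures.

Torque on a magnetic dipole: τ = mB sinθ.
τ = (2.48)(0.0245)·sin80° = 0.05984 N·m.

τ ≈ 0.0598 N·m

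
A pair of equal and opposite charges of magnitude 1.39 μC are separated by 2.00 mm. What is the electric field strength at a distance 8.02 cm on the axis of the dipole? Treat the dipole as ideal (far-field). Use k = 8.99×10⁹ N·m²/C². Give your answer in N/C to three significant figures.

Dipole moment p = qd = (1.39×10⁻⁶ C)(0.00200 m) = 2.78×10⁻⁹ C·m.
On the dipole axis E = 2kp/r³.
E = 2·(8.99×10⁹)(2.78×10⁻⁹) / (0.0802)³ = 9.690×10⁴ N/C.

E ≈ 9.69×10⁴ N/C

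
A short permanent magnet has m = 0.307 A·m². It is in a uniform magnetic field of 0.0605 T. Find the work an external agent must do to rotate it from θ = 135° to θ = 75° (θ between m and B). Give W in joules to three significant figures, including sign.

W ≈ -0.0179 J

W_ext = ΔU = −mB cosθ₂ + mB cosθ₁ = mB(cosθ₁ − cosθ₂).
W = (0.307)(0.0605)·(cos135° − cos75°) = (0.01857)·(-0.9659) = -0.01794 J.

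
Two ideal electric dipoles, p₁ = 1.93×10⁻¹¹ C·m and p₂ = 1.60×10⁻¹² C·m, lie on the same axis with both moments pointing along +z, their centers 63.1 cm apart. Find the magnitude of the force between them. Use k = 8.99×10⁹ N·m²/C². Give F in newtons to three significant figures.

F ≈ 1.05×10⁻¹¹ N

On-axis field of dipole 1 at distance r: E = 2kp₁/r³. Force on dipole 2 is F = p₂·dE/dr (gradient along axis).
dE/dr = −6kp₁/r⁴, so |F| = 6kp₁p₂/r⁴ (attractive for aligned moments).
F = 6(8.99×10⁹)(1.93×10⁻¹¹)(1.60×10⁻¹²)/(0.631)⁴ = 1.051×10⁻¹¹ N.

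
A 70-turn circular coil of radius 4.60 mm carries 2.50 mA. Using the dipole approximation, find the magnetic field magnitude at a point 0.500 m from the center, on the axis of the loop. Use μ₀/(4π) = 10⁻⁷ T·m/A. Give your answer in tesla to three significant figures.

m = NIA = NIπa² = 70·(0.00250)·π·(0.00460)² = 1.163×10⁻⁵ A·m².
On axis B = (μ₀/4π)·2m/r³.
B = 2·(10⁻⁷)·(1.163×10⁻⁵) / (0.500)³ = 1.861×10⁻¹¹ T.

B ≈ 1.86×10⁻¹¹ T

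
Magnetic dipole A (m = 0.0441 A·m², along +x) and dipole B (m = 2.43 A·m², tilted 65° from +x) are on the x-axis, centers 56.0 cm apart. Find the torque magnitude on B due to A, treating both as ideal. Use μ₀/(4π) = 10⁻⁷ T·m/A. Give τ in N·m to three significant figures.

τ ≈ 1.11×10⁻⁷ N·m

Dipole B is on the axis of dipole A, so B₁ there is axial: B₁ = (μ₀/4π)·2m₁/r³ along +x.
B₁ = 2(10⁻⁷)(0.0441)/(0.560)³ = 5.022×10⁻⁸ T.
τ = m₂ B₁ sinθ.
τ = (2.43)(5.022×10⁻⁸)·sin65° = 1.106×10⁻⁷ N·m.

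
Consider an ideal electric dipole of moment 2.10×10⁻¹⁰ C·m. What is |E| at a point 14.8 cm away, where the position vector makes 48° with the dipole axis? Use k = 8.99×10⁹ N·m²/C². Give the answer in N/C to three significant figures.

At angle θ the dipole field magnitude is E = (kp/r³)·√(1 + 3cos²θ).
kp/r³ = (8.99×10⁹)(2.10×10⁻¹⁰) / (0.148)³ = 582.4 N/C.
√(1 + 3cos²48°) = √(1 + 3·0.4477) = √2.3432 ≈ 1.5308.
E ≈ 582.4 × 1.531 = 891.5 N/C.

E ≈ 891 N/C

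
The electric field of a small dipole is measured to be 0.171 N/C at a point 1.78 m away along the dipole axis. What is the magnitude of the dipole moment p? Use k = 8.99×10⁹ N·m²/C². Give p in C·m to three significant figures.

p ≈ 5.36×10⁻¹¹ C·m

On axis E = 2kp/r³, so p = Er³/(2k).
p = (0.171)·(1.78)³ / (2·8.99×10⁹) = 5.364×10⁻¹¹ C·m.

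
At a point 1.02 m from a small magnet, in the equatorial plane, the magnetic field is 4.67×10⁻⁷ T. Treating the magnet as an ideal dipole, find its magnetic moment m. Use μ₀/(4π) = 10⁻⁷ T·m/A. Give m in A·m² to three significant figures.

m ≈ 4.96 A·m²

In the equatorial plane B = (μ₀/4π)·m/r³, so m = Br³·4π/(μ₀).
m = (4.67×10⁻⁷)·(1.02)³ / (10⁻⁷) = 4.956 A·m².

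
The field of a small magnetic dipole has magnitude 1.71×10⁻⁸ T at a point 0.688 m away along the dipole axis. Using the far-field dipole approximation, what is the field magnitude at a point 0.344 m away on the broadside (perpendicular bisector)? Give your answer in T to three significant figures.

Dipole fields scale as 1/r³ in the far field.
The axial field is twice the equatorial field at the same r, so the geometry factor is 1/2.
B₂ = B₁ · (1/2) · (r₁/r₂)³ = 1.71×10⁻⁸ · 0.5 · (0.688/0.344)³.
(r₁/r₂)³ = (2)³ = 8.
B₂ ≈ 6.840×10⁻⁸ T.

B ≈ 6.84×10⁻⁸ T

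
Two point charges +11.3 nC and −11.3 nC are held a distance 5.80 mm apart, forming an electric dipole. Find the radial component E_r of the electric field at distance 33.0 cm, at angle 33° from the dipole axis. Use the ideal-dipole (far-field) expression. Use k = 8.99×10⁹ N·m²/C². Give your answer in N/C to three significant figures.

Dipole moment p = qd = (1.13×10⁻⁸ C)(0.00580 m) = 6.554×10⁻¹¹ C·m.
For a dipole, E_r = (2kp cosθ)/r³.
kp/r³ = (8.99×10⁹)(6.554×10⁻¹¹)/(0.330)³ = 16.40 N/C.
E_r = 2·16.40·cos33° = 27.50 N/C.

E_r ≈ 27.5 N/C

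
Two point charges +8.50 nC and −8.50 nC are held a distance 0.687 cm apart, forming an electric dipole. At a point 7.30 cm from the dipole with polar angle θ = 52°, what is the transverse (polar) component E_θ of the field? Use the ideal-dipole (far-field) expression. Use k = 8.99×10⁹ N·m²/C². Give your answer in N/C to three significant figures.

E_θ ≈ 1060 N/C

Dipole moment p = qd = (8.50×10⁻⁹ C)(0.00687 m) = 5.84×10⁻¹¹ C·m.
For a dipole, E_θ = (kp sinθ)/r³.
kp/r³ = (8.99×10⁹)(5.84×10⁻¹¹)/(0.0730)³ = 1350 N/C.
E_θ = 1350·sin52° = 1063 N/C.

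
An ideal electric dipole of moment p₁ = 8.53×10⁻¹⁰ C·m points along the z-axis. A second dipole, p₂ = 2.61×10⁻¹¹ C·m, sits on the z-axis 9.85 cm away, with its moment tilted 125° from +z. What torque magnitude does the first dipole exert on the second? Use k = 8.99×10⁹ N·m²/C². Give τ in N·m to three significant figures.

The second dipole sits on the axis of the first, so the field there is axial: E₁ = 2kp₁/r³ along +z.
E₁ = 2(8.99×10⁹)(8.53×10⁻¹⁰)/(0.0985)³ = 1.605×10⁴ N/C.
Torque on the second dipole: τ = p₂ E₁ sinθ.
τ = (2.61×10⁻¹¹)(1.605×10⁴)·sin125° = 3.431×10⁻⁷ N·m.

τ ≈ 3.43×10⁻⁷ N·m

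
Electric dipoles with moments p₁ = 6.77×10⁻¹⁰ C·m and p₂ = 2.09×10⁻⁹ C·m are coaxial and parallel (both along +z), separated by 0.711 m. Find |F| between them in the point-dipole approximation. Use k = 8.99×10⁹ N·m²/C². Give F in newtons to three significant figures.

On-axis field of dipole 1 at distance r: E = 2kp₁/r³. Force on dipole 2 is F = p₂·dE/dr (gradient along axis).
dE/dr = −6kp₁/r⁴, so |F| = 6kp₁p₂/r⁴ (attractive for aligned moments).
F = 6(8.99×10⁹)(6.77×10⁻¹⁰)(2.09×10⁻⁹)/(0.711)⁴ = 2.987×10⁻⁷ N.

F ≈ 2.99×10⁻⁷ N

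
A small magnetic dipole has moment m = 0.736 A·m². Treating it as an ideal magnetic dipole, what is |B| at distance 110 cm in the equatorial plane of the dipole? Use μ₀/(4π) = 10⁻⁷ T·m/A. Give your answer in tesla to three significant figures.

B ≈ 5.53×10⁻⁸ T

In the equatorial plane B = (μ₀/4π)·m/r³ (half the axial value).
B = (10⁻⁷)·(0.736) / (1.10)³ = 5.530×10⁻⁸ T.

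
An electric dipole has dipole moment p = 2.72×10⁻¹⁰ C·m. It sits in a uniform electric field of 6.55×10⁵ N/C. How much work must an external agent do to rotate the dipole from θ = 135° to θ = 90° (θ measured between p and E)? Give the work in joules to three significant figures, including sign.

W ≈ -1.26×10⁻⁴ J

W_ext = ΔU = U(θ₂) − U(θ₁) = −pE cosθ₂ − (−pE cosθ₁) = pE(cosθ₁ − cosθ₂).
W = (2.72×10⁻¹⁰)(6.55×10⁵)·(cos135° − cos90°) = (1.782×10⁻⁴)·(-0.7071) = -1.260×10⁻⁴ J.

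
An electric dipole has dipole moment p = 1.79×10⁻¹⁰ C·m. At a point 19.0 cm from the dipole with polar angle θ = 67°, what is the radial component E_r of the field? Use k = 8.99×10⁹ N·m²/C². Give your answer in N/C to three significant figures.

For a dipole, E_r = (2kp cosθ)/r³.
kp/r³ = (8.99×10⁹)(1.79×10⁻¹⁰)/(0.190)³ = 234.6 N/C.
E_r = 2·234.6·cos67° = 183.3 N/C.

E_r ≈ 183 N/C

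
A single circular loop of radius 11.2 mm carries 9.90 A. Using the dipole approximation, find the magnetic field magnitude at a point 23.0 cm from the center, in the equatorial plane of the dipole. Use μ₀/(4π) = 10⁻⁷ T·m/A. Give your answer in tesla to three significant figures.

Magnetic moment m = IA = Iπa² = (9.90)·π·(0.0112)² = 0.003901 A·m².
In the equatorial plane B = (μ₀/4π)·m/r³ (half the axial value).
B = (10⁻⁷)·(0.003901) / (0.230)³ = 3.206×10⁻⁸ T.

B ≈ 3.21×10⁻⁸ T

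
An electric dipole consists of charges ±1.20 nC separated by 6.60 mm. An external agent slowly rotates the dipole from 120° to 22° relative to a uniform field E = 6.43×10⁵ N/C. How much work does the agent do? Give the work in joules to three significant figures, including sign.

Dipole moment p = qd = (1.20×10⁻⁹ C)(0.00660 m) = 7.92×10⁻¹² C·m.
W_ext = ΔU = U(θ₂) − U(θ₁) = −pE cosθ₂ − (−pE cosθ₁) = pE(cosθ₁ − cosθ₂).
W = (7.92×10⁻¹²)(6.43×10⁵)·(cos120° − cos22°) = (5.093×10⁻⁶)·(-1.4272) = -7.268×10⁻⁶ J.

W ≈ -7.27×10⁻⁶ J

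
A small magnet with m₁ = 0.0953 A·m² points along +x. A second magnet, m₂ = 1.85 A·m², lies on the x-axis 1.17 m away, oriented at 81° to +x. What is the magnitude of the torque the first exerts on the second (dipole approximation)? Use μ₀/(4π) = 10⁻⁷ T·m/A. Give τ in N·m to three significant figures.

Dipole B is on the axis of dipole A, so B₁ there is axial: B₁ = (μ₀/4π)·2m₁/r³ along +x.
B₁ = 2(10⁻⁷)(0.0953)/(1.17)³ = 1.190×10⁻⁸ T.
τ = m₂ B₁ sinθ.
τ = (1.85)(1.190×10⁻⁸)·sin81° = 2.174×10⁻⁸ N·m.

τ ≈ 2.17×10⁻⁸ N·m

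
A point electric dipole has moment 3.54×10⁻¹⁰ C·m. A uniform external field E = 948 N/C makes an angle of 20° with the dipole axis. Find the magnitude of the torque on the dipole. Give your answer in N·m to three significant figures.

Torque on an electric dipole: τ = pE sinθ.
τ = (3.54×10⁻¹⁰)(948)·sin20° = 1.148×10⁻⁷ N·m.

τ ≈ 1.15×10⁻⁷ N·m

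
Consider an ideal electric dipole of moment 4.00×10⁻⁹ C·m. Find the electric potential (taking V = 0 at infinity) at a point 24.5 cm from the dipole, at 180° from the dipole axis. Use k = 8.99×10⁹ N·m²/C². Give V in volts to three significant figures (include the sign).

The dipole potential is V = kp cosθ / r².
V = (8.99×10⁹)(4.00×10⁻⁹)·cos180° / (0.245)² = -599.1 V.

V ≈ -599 V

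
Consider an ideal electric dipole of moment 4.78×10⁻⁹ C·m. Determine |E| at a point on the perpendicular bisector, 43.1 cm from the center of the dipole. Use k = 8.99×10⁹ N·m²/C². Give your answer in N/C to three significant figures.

In the equatorial plane E = kp/r³.
E = (8.99×10⁹)(4.78×10⁻⁹) / (0.431)³ = 536.7 N/C.

E ≈ 537 N/C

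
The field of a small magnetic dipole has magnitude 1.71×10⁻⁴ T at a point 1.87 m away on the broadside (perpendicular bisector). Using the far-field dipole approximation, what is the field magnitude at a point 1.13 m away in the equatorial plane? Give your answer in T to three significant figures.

B ≈ 7.75×10⁻⁴ T

Dipole fields scale as 1/r³ in the far field; the geometry is the same at both points.
B₂ = B₁ · (r₁/r₂)³ = 1.71×10⁻⁴ · (1.87/1.13)³.
(r₁/r₂)³ = (1.655)³ = 4.532.
B₂ ≈ 7.750×10⁻⁴ T.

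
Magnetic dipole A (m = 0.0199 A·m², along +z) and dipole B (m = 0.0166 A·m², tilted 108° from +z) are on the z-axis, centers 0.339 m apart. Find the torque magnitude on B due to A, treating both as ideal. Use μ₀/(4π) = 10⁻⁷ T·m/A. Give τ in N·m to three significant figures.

Dipole B is on the axis of dipole A, so B₁ there is axial: B₁ = (μ₀/4π)·2m₁/r³ along +z.
B₁ = 2(10⁻⁷)(0.0199)/(0.339)³ = 1.022×10⁻⁷ T.
τ = m₂ B₁ sinθ.
τ = (0.0166)(1.022×10⁻⁷)·sin108° = 1.613×10⁻⁹ N·m.

τ ≈ 1.61×10⁻⁹ N·m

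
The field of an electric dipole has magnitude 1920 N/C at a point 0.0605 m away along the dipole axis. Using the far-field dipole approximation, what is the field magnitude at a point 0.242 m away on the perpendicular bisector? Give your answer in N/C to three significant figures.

E ≈ 15.0 N/C

Dipole fields scale as 1/r³ in the far field.
The axial field is twice the equatorial field at the same r, so the geometry factor is 1/2.
E₂ = E₁ · (1/2) · (r₁/r₂)³ = 1920 · 0.5 · (0.0605/0.242)³.
(r₁/r₂)³ = (0.25)³ = 0.01562.
E₂ ≈ 15.00 N/C.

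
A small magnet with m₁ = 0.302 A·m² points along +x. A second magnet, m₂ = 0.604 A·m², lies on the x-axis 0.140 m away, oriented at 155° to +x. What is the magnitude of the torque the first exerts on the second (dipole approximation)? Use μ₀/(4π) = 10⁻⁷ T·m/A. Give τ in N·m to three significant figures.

Dipole B is on the axis of dipole A, so B₁ there is axial: B₁ = (μ₀/4π)·2m₁/r³ along +x.
B₁ = 2(10⁻⁷)(0.302)/(0.140)³ = 2.201×10⁻⁵ T.
τ = m₂ B₁ sinθ.
τ = (0.604)(2.201×10⁻⁵)·sin155° = 5.619×10⁻⁶ N·m.

τ ≈ 5.62×10⁻⁶ N·m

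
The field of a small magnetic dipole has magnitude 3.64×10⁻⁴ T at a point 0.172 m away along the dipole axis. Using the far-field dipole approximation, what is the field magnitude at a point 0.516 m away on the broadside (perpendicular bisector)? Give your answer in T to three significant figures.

B ≈ 6.74×10⁻⁶ T

Dipole fields scale as 1/r³ in the far field.
The axial field is twice the equatorial field at the same r, so the geometry factor is 1/2.
B₂ = B₁ · (1/2) · (r₁/r₂)³ = 3.64×10⁻⁴ · 0.5 · (0.172/0.516)³.
(r₁/r₂)³ = (0.3333)³ = 0.03704.
B₂ ≈ 6.741×10⁻⁶ T.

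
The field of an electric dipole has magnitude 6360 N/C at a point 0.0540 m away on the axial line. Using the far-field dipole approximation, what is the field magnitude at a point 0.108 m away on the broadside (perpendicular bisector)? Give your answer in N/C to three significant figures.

Dipole fields scale as 1/r³ in the far field.
The axial field is twice the equatorial field at the same r, so the geometry factor is 1/2.
E₂ = E₁ · (1/2) · (r₁/r₂)³ = 6360 · 0.5 · (0.0540/0.108)³.
(r₁/r₂)³ = (0.5)³ = 0.125.
E₂ ≈ 397.5 N/C.

E ≈ 398 N/C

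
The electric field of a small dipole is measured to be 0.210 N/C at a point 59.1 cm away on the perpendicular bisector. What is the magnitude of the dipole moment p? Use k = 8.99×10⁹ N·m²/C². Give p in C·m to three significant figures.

In the equatorial plane E = kp/r³, so p = Er³/(k).
p = (0.210)·(0.591)³ / (8.99×10⁹) = 4.822×10⁻¹² C·m.

p ≈ 4.82×10⁻¹² C·m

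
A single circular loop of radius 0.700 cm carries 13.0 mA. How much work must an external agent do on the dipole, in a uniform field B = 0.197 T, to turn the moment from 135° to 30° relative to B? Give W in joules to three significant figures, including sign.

Magnetic moment m = IA = Iπa² = (0.0130)·π·(0.00700)² = 2.001×10⁻⁶ A·m².
W_ext = ΔU = −mB cosθ₂ + mB cosθ₁ = mB(cosθ₁ − cosθ₂).
W = (2.001×10⁻⁶)(0.197)·(cos135° − cos30°) = (3.942×10⁻⁷)·(-1.5731) = -6.201×10⁻⁷ J.

W ≈ -6.20×10⁻⁷ J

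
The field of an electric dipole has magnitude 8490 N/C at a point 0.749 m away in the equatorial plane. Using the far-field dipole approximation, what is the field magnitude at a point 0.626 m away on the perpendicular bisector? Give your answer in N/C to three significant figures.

Dipole fields scale as 1/r³ in the far field; the geometry is the same at both points.
E₂ = E₁ · (r₁/r₂)³ = 8490 · (0.749/0.626)³.
(r₁/r₂)³ = (1.196)³ = 1.713.
E₂ ≈ 1.454×10⁴ N/C.

E ≈ 1.45×10⁴ N/C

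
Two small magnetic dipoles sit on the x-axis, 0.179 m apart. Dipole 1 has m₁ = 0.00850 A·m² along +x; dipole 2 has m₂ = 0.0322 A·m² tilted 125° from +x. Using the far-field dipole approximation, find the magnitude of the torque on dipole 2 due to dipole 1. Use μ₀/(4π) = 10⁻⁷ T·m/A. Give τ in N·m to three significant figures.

Dipole B is on the axis of dipole A, so B₁ there is axial: B₁ = (μ₀/4π)·2m₁/r³ along +x.
B₁ = 2(10⁻⁷)(0.00850)/(0.179)³ = 2.964×10⁻⁷ T.
τ = m₂ B₁ sinθ.
τ = (0.0322)(2.964×10⁻⁷)·sin125° = 7.818×10⁻⁹ N·m.

τ ≈ 7.82×10⁻⁹ N·m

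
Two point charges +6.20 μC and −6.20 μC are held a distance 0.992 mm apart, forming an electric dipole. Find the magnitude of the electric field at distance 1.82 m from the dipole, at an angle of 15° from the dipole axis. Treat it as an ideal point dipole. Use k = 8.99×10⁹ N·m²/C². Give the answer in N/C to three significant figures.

E ≈ 17.9 N/C

Dipole moment p = qd = (6.20×10⁻⁶ C)(9.92×10⁻⁴ m) = 6.15×10⁻⁹ C·m.
At angle θ the dipole field magnitude is E = (kp/r³)·√(1 + 3cos²θ).
kp/r³ = (8.99×10⁹)(6.15×10⁻⁹) / (1.82)³ = 9.171 N/C.
√(1 + 3cos²15°) = √(1 + 3·0.9330) = √3.7990 ≈ 1.9491.
E ≈ 9.171 × 1.949 = 17.88 N/C.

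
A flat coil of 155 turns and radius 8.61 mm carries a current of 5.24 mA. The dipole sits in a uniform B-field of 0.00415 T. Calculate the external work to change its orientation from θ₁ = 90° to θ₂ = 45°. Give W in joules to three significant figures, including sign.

W ≈ -5.55×10⁻⁷ J

m = NIA = NIπa² = 155·(0.00524)·π·(0.00861)² = 1.892×10⁻⁴ A·m².
W_ext = ΔU = −mB cosθ₂ + mB cosθ₁ = mB(cosθ₁ − cosθ₂).
W = (1.892×10⁻⁴)(0.00415)·(cos90° − cos45°) = (7.852×10⁻⁷)·(-0.7071) = -5.552×10⁻⁷ J.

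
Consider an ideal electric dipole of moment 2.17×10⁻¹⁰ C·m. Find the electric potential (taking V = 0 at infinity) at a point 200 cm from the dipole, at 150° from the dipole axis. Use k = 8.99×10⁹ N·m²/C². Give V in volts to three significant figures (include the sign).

The dipole potential is V = kp cosθ / r².
V = (8.99×10⁹)(2.17×10⁻¹⁰)·cos150° / (2.00)² = -0.4224 V.

V ≈ -0.422 V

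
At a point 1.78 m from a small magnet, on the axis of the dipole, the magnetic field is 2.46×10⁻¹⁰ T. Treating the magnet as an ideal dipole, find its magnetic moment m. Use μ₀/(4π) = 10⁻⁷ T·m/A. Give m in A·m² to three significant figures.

m ≈ 0.00694 A·m²

On axis B = (μ₀/4π)·2m/r³, so m = Br³·4π/(μ₀·2).
m = (2.46×10⁻¹⁰)·(1.78)³ / (2·10⁻⁷) = 0.006937 A·m².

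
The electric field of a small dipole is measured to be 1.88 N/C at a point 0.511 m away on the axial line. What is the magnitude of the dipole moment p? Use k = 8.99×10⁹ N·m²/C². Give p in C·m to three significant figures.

p ≈ 1.40×10⁻¹¹ C·m

On axis E = 2kp/r³, so p = Er³/(2k).
p = (1.88)·(0.511)³ / (2·8.99×10⁹) = 1.395×10⁻¹¹ C·m.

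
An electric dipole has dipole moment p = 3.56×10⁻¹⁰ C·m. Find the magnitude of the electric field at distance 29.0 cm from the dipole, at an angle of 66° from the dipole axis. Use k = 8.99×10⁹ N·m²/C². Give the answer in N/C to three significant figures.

E ≈ 161 N/C

At angle θ the dipole field magnitude is E = (kp/r³)·√(1 + 3cos²θ).
kp/r³ = (8.99×10⁹)(3.56×10⁻¹⁰) / (0.290)³ = 131.2 N/C.
√(1 + 3cos²66°) = √(1 + 3·0.1654) = √1.4963 ≈ 1.2232.
E ≈ 131.2 × 1.223 = 160.5 N/C.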